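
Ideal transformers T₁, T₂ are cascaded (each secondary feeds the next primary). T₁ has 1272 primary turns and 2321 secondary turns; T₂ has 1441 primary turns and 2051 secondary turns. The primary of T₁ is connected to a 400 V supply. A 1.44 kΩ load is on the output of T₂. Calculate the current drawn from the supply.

I_supply ≈ 1.87 A

After T₁: V = 400.00 × 2321/1272 = 729.87 V.
After T₂: V = 729.87 × 2051/1441 = 1038.8 V.
I_load = 1038.8/1440 = 0.72142 A, so P_out = 1038.8 × 0.72142 = 749.44 W.
All ideal ⇒ P_in = P_out, so I_supply = 749.44/400 = 1.87 A.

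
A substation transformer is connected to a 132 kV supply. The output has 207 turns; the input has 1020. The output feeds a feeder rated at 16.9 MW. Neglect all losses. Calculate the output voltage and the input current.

V_out = V_in × N_out/N_in = 132000 × 207/1020 = 26788 V.
I_out = P/V_out = 1.69×10^7/26788 = 630.87 A.
I_in = I_out × N_out/N_in = 630.87 × 207/1020 = 128 A.

V_out ≈ 26800 V, I_in ≈ 128 A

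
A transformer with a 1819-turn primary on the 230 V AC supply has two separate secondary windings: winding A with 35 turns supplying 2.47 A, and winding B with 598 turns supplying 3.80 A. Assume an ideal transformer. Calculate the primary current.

V_A = 230 × 35/1819 = 4.4255 V; V_B = 230 × 598/1819 = 75.613 V.
P_out = V_A I_A + V_B I_B = 4.4255×2.47 + 75.613×3.80 = 10.931 + 287.33 = 298.26 W.
Ideal ⇒ P_in = P_out, so I_p = P_out/V_p = 298.26/230 = 1.30 A.

I_p ≈ 1.30 A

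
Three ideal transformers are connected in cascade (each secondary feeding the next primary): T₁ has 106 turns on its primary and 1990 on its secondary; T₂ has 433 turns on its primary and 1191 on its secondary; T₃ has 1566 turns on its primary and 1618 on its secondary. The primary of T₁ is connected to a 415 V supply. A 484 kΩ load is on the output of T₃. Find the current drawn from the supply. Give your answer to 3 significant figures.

I_supply ≈ 2.44 A

Secondary of T₁: V = 415.00 × 1990/106 = 7791.0 V.
Secondary of T₂: V = 7791.0 × 1191/433 = 21430 V.
Secondary of T₃: V = 21430 × 1618/1566 = 22141 V.
I_load = 22141/484000 = 0.045747 A, so P_out = 22141 × 0.045747 = 1012.9 W.
All ideal ⇒ P_in = P_out, so I_supply = 1012.9/415 = 2.44 A.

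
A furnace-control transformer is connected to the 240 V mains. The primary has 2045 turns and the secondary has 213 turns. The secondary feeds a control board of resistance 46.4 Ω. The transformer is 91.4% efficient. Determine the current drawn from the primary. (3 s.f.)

I_p ≈ 0.0614 A

V_s = 240 × 213/2045 = 24.998 V.
I_s = V_s/R = 24.998/46.4 = 0.53874 A.
P_out = V_s I_s = 24.998 × 0.53874 = 13.467 W.
P_in = P_out/η = 13.467/0.914 = 14.734 W.
I_p = P_in/V_p = 14.734/240 = 0.0614 A.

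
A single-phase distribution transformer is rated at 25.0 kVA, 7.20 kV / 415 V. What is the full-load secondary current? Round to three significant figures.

I_s = S/V_s = 25000/415 = 60.2 A.

I_s ≈ 60.2 A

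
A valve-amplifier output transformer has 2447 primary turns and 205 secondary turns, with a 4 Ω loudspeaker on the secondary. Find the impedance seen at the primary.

Z_p ≈ 570 Ω

Z_p = (N_p/N_s)² × Z_s = (2447/205)² × 4 = 570 Ω.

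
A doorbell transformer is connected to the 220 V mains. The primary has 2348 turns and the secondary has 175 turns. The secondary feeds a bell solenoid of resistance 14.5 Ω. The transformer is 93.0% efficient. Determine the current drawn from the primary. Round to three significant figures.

V_s = 220 × 175/2348 = 16.397 V.
I_s = V_s/R = 16.397/14.5 = 1.1308 A.
P_out = V_s I_s = 16.397 × 1.1308 = 18.542 W.
P_in = P_out/η = 18.542/0.930 = 19.938 W.
I_p = P_in/V_p = 19.938/220 = 0.0906 A.

I_p ≈ 0.0906 A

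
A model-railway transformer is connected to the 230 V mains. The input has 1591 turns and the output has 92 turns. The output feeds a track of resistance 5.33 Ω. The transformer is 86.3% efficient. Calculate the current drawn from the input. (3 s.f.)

V_out = 230 × 92/1591 = 13.300 V.
I_out = V_out/R = 13.300/5.33 = 2.4953 A.
P_out = V_out I_out = 13.300 × 2.4953 = 33.187 W.
P_in = P_out/η = 33.187/0.863 = 38.455 W.
I_in = P_in/V_in = 38.455/230 = 0.167 A.

I_in ≈ 0.167 A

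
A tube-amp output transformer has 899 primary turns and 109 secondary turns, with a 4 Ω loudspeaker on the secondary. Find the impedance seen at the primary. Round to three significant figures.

Z_p = (N_p/N_s)² × Z_s = (899/109)² × 4 = 272 Ω.

Z_p ≈ 272 Ω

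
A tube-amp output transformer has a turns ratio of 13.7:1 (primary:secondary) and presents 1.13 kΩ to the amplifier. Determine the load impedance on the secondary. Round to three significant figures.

Z_s = Z_p/(N_p/N_s)² = 1130/13.7² = 6.02 Ω.

Z_s ≈ 6.02 Ω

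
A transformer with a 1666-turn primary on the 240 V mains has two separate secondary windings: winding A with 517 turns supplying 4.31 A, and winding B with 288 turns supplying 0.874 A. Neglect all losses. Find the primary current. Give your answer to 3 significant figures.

V_A = 240 × 517/1666 = 74.478 V; V_B = 240 × 288/1666 = 41.489 V.
P_out = V_A I_A + V_B I_B = 74.478×4.31 + 41.489×0.874 = 321.00 + 36.261 = 357.26 W.
Ideal ⇒ P_in = P_out, so I_p = P_out/V_p = 357.26/240 = 1.49 A.

I_p ≈ 1.49 A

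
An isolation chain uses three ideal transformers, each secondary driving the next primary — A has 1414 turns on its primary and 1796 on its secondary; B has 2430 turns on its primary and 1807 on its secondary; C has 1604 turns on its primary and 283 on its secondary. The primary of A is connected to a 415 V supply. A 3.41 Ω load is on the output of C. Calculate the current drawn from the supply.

After A: V = 415.00 × 1796/1414 = 527.11 V.
After B: V = 527.11 × 1807/2430 = 391.97 V.
After C: V = 391.97 × 283/1604 = 69.157 V.
I_load = 69.157/3.41 = 20.281 A, so P_out = 69.157 × 20.281 = 1402.6 W.
All ideal ⇒ P_in = P_out, so I_supply = 1402.6/415 = 3.38 A.

I_supply ≈ 3.38 A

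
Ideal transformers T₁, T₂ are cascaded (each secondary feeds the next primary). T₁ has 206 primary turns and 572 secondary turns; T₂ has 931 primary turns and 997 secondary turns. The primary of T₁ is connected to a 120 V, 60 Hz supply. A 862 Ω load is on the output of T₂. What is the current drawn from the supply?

I_supply ≈ 1.23 A

After T₁: V = 120.00 × 572/206 = 333.20 V.
After T₂: V = 333.20 × 997/931 = 356.83 V.
I_load = 356.83/862 = 0.41395 A, so P_out = 356.83 × 0.41395 = 147.71 W.
All ideal ⇒ P_in = P_out, so I_supply = 147.71/120 = 1.23 A.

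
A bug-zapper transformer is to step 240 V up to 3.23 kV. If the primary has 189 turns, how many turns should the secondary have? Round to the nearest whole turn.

N_s = 2544 turns

N_s/N_p = V_s/V_p, so N_s = 189 × 3230/240 = 2543.6 ≈ 2544 turns.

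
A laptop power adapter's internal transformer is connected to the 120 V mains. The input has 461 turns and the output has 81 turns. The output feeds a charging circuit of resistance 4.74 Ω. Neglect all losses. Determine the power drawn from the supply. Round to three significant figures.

V_out = V_in × N_out/N_in = 120 × 81/461 = 21.085 V.
I_out = V_out/R = 21.085/4.74 = 4.4482 A.
I_in = I_out × N_out/N_in = 4.4482 × 81/461 = 0.78158 A.
P = V_in I_in = 120 × 0.78158 = 93.8 W.

P ≈ 93.8 W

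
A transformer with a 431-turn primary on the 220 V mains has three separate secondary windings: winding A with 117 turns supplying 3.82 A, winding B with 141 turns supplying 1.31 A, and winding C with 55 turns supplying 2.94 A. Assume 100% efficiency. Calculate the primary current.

I_p ≈ 1.84 A

V_A = 220 × 117/431 = 59.722 V; V_B = 220 × 141/431 = 71.972 V; V_C = 220 × 55/431 = 28.074 V.
P_out = V_A I_A + V_B I_B + V_C I_C = 59.722×3.82 + 71.972×1.31 + 28.074×2.94 = 228.14 + 94.284 + 82.538 = 404.96 W.
Ideal ⇒ P_in = P_out, so I_p = P_out/V_p = 404.96/220 = 1.84 A.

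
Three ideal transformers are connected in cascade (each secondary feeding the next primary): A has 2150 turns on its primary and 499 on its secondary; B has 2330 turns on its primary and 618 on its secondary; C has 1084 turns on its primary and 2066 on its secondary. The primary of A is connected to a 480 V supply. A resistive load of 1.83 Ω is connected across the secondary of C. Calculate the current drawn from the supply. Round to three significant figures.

I_supply ≈ 3.61 A

Secondary of A: V = 480.00 × 499/2150 = 111.40 V.
Secondary of B: V = 111.40 × 618/2330 = 29.549 V.
Secondary of C: V = 29.549 × 2066/1084 = 56.317 V.
I_load = 56.317/1.83 = 30.774 A, so P_out = 56.317 × 30.774 = 1733.1 W.
All ideal ⇒ P_in = P_out, so I_supply = 1733.1/480 = 3.61 A.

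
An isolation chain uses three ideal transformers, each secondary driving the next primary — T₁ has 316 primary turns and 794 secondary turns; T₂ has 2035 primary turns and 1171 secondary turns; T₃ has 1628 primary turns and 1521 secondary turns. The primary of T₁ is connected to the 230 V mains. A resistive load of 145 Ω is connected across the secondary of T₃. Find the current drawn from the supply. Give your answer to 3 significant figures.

I_supply ≈ 2.89 A

After T₁: V = 230.00 × 794/316 = 577.91 V.
After T₂: V = 577.91 × 1171/2035 = 332.55 V.
After T₃: V = 332.55 × 1521/1628 = 310.69 V.
I_load = 310.69/145 = 2.1427 A, so P_out = 310.69 × 2.1427 = 665.72 W.
All ideal ⇒ P_in = P_out, so I_supply = 665.72/230 = 2.89 A.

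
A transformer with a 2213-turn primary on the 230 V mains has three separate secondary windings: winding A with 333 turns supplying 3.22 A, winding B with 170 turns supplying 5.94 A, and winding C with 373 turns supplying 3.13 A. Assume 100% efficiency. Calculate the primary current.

I_p ≈ 1.47 A

V_A = 230 × 333/2213 = 34.609 V; V_B = 230 × 170/2213 = 17.668 V; V_C = 230 × 373/2213 = 38.766 V.
P_out = V_A I_A + V_B I_B + V_C I_C = 34.609×3.22 + 17.668×5.94 + 38.766×3.13 = 111.44 + 104.95 + 121.34 = 337.73 W.
Ideal ⇒ P_in = P_out, so I_p = P_out/V_p = 337.73/230 = 1.47 A.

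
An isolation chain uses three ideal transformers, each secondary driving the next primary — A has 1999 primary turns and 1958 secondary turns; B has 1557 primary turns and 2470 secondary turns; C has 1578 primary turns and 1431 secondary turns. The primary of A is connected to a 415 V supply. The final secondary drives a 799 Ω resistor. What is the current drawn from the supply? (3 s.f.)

I_supply ≈ 1.03 A

Secondary of A: V = 415.00 × 1958/1999 = 406.49 V.
Secondary of B: V = 406.49 × 2470/1557 = 644.85 V.
Secondary of C: V = 644.85 × 1431/1578 = 584.78 V.
I_load = 584.78/799 = 0.73188 A, so P_out = 584.78 × 0.73188 = 427.99 W.
All ideal ⇒ P_in = P_out, so I_supply = 427.99/415 = 1.03 A.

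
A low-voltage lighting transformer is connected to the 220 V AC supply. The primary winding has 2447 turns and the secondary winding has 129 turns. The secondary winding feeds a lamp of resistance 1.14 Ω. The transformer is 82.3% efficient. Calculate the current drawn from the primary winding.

V_s = 220 × 129/2447 = 11.598 V.
I_s = V_s/R = 11.598/1.14 = 10.174 A.
P_out = V_s I_s = 11.598 × 10.174 = 117.99 W.
P_in = P_out/η = 117.99/0.823 = 143.37 W.
I_p = P_in/V_p = 143.37/220 = 0.652 A.

I_p ≈ 0.652 A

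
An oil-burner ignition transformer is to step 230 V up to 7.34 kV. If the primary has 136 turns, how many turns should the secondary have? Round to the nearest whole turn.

N_s/N_p = V_s/V_p, so N_s = 136 × 7340/230 = 4340.2 ≈ 4340 turns.

N_s = 4340 turns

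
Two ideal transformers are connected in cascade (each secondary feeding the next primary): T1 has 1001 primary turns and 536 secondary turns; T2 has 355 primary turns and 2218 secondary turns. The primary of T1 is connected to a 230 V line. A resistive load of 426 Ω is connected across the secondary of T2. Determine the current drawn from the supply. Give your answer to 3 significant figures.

I_supply ≈ 6.04 A

Secondary of T1: V = 230.00 × 536/1001 = 123.16 V.
Secondary of T2: V = 123.16 × 2218/355 = 769.47 V.
I_load = 769.47/426 = 1.8063 A, so P_out = 769.47 × 1.8063 = 1389.9 W.
All ideal ⇒ P_in = P_out, so I_supply = 1389.9/230 = 6.04 A.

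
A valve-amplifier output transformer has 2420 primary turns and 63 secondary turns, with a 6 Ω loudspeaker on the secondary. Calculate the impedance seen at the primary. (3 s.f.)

Z_p ≈ 8850 Ω

Z_p = (N_p/N_s)² × Z_s = (2420/63)² × 6 = 8850 Ω.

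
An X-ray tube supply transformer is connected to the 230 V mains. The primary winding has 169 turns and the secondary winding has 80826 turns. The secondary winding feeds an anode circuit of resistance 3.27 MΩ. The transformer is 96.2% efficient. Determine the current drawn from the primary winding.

I_p ≈ 16.7 A

V_s = 230 × 80826/169 = 110000 V.
I_s = V_s/R = 110000/(3.27×10^6) = 0.033639 A.
P_out = V_s I_s = 110000 × 0.033639 = 3700.3 W.
P_in = P_out/η = 3700.3/0.962 = 3846.5 W.
I_p = P_in/V_p = 3846.5/230 = 16.7 A.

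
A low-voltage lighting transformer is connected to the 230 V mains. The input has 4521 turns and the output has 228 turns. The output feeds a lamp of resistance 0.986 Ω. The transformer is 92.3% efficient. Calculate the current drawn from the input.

V_out = 230 × 228/4521 = 11.599 V.
I_out = V_out/R = 11.599/0.986 = 11.764 A.
P_out = V_out I_out = 11.599 × 11.764 = 136.45 W.
P_in = P_out/η = 136.45/0.923 = 147.84 W.
I_in = P_in/V_in = 147.84/230 = 0.643 A.

I_in ≈ 0.643 A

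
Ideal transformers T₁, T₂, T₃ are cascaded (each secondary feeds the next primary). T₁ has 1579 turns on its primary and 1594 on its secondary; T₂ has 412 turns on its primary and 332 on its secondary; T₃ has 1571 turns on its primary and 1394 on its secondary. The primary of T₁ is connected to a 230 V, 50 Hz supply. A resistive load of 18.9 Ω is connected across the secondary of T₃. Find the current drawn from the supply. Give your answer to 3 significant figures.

I_supply ≈ 6.34 A

After T₁: V = 230.00 × 1594/1579 = 232.18 V.
After T₂: V = 232.18 × 332/412 = 187.10 V.
After T₃: V = 187.10 × 1394/1571 = 166.02 V.
I_load = 166.02/18.9 = 8.7841 A, so P_out = 166.02 × 8.7841 = 1458.3 W.
All ideal ⇒ P_in = P_out, so I_supply = 1458.3/230 = 6.34 A.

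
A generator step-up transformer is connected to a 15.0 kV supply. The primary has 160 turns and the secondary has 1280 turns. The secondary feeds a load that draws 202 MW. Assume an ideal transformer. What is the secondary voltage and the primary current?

V_s = V_p × N_s/N_p = 15000 × 1280/160 = 120000 V.
I_s = P/V_s = 2.02×10^8/120000 = 1683.3 A.
I_p = I_s × N_s/N_p = 1683.3 × 1280/160 = 13500 A.

V_s ≈ 120000 V, I_p ≈ 13500 A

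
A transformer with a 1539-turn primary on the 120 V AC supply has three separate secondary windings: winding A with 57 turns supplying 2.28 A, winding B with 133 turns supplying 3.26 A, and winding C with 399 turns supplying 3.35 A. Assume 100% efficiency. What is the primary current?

I_p ≈ 1.23 A

V_A = 120 × 57/1539 = 4.4444 V; V_B = 120 × 133/1539 = 10.370 V; V_C = 120 × 399/1539 = 31.111 V.
P_out = V_A I_A + V_B I_B + V_C I_C = 4.4444×2.28 + 10.370×3.26 + 31.111×3.35 = 10.133 + 33.807 + 104.22 = 148.16 W.
Ideal ⇒ P_in = P_out, so I_p = P_out/V_p = 148.16/120 = 1.23 A.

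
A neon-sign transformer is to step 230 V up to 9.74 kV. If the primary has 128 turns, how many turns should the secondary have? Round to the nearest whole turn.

N_s = 5421 turns

N_s/N_p = V_s/V_p, so N_s = 128 × 9740/230 = 5420.5 ≈ 5421 turns.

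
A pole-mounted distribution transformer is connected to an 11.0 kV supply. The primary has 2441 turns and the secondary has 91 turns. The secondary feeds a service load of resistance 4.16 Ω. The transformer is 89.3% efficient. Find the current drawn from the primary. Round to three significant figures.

V_s = 11000 × 91/2441 = 410.08 V.
I_s = V_s/R = 410.08/4.16 = 98.576 A.
P_out = V_s I_s = 410.08 × 98.576 = 40424 W.
P_in = P_out/η = 40424/0.893 = 45268 W.
I_p = P_in/V_p = 45268/11000 = 4.12 A.

I_p ≈ 4.12 A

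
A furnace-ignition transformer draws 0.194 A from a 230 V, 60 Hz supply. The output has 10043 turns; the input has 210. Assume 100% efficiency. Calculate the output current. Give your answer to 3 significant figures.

I_out/I_in = N_in/N_out, so I_out = 0.194 × 210/10043 = 0.00406 A.

I_out ≈ 0.00406 A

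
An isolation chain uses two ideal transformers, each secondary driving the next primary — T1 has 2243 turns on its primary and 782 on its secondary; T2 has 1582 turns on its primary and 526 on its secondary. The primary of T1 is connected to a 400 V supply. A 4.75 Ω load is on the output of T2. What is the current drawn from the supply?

I_supply ≈ 1.13 A

Secondary of T1: V = 400.00 × 782/2243 = 139.46 V.
Secondary of T2: V = 139.46 × 526/1582 = 46.368 V.
I_load = 46.368/4.75 = 9.7616 A, so P_out = 46.368 × 9.7616 = 452.63 W.
All ideal ⇒ P_in = P_out, so I_supply = 452.63/400 = 1.13 A.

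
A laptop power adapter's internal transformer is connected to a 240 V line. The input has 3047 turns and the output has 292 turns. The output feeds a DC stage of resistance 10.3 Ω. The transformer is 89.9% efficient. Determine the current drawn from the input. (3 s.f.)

I_in ≈ 0.238 A

V_out = 240 × 292/3047 = 23.000 V.
I_out = V_out/R = 23.000/10.3 = 2.2330 A.
P_out = V_out I_out = 23.000 × 2.2330 = 51.358 W.
P_in = P_out/η = 51.358/0.899 = 57.128 W.
I_in = P_in/V_in = 57.128/240 = 0.238 A.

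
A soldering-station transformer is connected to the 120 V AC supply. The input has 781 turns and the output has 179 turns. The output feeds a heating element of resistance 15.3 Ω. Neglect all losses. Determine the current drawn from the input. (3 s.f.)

V_out = V_in × N_out/N_in = 120 × 179/781 = 27.503 V.
I_out = V_out/R = 27.503/15.3 = 1.7976 A.
For an ideal transformer I_in N_in = I_out N_out, so I_in = 1.7976 × 179/781 = 0.412 A.

I_in ≈ 0.412 A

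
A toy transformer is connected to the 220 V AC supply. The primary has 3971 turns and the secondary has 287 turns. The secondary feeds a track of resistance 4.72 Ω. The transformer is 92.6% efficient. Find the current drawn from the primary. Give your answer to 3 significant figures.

V_s = 220 × 287/3971 = 15.900 V.
I_s = V_s/R = 15.900/4.72 = 3.3687 A.
P_out = V_s I_s = 15.900 × 3.3687 = 53.563 W.
P_in = P_out/η = 53.563/0.926 = 57.844 W.
I_p = P_in/V_p = 57.844/220 = 0.263 A.

I_p ≈ 0.263 A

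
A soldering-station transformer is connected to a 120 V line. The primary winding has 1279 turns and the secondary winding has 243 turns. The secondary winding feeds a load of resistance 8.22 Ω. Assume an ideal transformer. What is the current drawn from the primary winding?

I_p ≈ 0.527 A

V_s = V_p × N_s/N_p = 120 × 243/1279 = 22.799 V.
I_s = V_s/R = 22.799/8.22 = 2.7736 A.
For an ideal transformer I_p N_p = I_s N_s, so I_p = 2.7736 × 243/1279 = 0.527 A.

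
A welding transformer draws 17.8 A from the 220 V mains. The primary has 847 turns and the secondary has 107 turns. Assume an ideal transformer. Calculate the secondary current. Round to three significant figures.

I_s ≈ 141 A

I_s/I_p = N_p/N_s, so I_s = 17.8 × 847/107 = 141 A.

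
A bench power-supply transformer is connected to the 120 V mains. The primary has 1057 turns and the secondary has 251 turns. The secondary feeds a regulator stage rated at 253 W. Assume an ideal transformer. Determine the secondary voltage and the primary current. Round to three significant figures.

V_s = V_p × N_s/N_p = 120 × 251/1057 = 28.496 V.
I_s = P/V_s = 253/28.496 = 8.8785 A.
I_p = I_s × N_s/N_p = 8.8785 × 251/1057 = 2.11 A.

V_s ≈ 28.5 V, I_p ≈ 2.11 A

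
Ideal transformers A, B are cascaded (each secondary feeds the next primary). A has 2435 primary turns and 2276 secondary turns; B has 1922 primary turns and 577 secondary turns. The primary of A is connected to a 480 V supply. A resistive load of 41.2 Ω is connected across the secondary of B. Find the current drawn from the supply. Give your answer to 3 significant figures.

I_supply ≈ 0.917 A

Secondary of A: V = 480.00 × 2276/2435 = 448.66 V.
Secondary of B: V = 448.66 × 577/1922 = 134.69 V.
I_load = 134.69/41.2 = 3.2692 A, so P_out = 134.69 × 3.2692 = 440.33 W.
All ideal ⇒ P_in = P_out, so I_supply = 440.33/480 = 0.917 A.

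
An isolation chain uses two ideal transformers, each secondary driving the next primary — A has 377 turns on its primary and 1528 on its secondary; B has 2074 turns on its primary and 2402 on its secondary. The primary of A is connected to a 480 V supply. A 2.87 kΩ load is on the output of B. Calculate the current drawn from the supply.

I_supply ≈ 3.69 A

After A: V = 480.00 × 1528/377 = 1945.5 V.
After B: V = 1945.5 × 2402/2074 = 2253.1 V.
I_load = 2253.1/2870 = 0.78506 A, so P_out = 2253.1 × 0.78506 = 1768.9 W.
All ideal ⇒ P_in = P_out, so I_supply = 1768.9/480 = 3.69 A.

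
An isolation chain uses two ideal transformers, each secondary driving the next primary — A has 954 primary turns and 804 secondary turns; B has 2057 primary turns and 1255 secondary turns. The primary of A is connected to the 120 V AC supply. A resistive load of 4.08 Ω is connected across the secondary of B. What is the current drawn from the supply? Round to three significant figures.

I_supply ≈ 7.78 A

After A: V = 120.00 × 804/954 = 101.13 V.
After B: V = 101.13 × 1255/2057 = 61.702 V.
I_load = 61.702/4.08 = 15.123 A, so P_out = 61.702 × 15.123 = 933.12 W.
All ideal ⇒ P_in = P_out, so I_supply = 933.12/120 = 7.78 A.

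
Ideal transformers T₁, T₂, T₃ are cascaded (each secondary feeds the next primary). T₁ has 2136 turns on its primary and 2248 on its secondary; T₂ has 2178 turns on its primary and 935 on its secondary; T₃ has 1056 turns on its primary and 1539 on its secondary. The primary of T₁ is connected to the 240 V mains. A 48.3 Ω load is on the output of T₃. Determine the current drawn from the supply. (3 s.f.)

After T₁: V = 240.00 × 2248/2136 = 252.58 V.
After T₂: V = 252.58 × 935/2178 = 108.43 V.
After T₃: V = 108.43 × 1539/1056 = 158.03 V.
I_load = 158.03/48.3 = 3.2718 A, so P_out = 158.03 × 3.2718 = 517.04 W.
All ideal ⇒ P_in = P_out, so I_supply = 517.04/240 = 2.15 A.

I_supply ≈ 2.15 A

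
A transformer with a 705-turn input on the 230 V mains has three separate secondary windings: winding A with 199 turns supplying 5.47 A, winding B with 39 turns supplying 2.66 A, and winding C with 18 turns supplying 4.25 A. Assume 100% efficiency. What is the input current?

V_A = 230 × 199/705 = 64.922 V; V_B = 230 × 39/705 = 12.723 V; V_C = 230 × 18/705 = 5.8723 V.
P_out = V_A I_A + V_B I_B + V_C I_C = 64.922×5.47 + 12.723×2.66 + 5.8723×4.25 = 355.12 + 33.844 + 24.957 = 413.92 W.
Ideal ⇒ P_in = P_out, so I_in = P_out/V_in = 413.92/230 = 1.80 A.

I_in ≈ 1.80 A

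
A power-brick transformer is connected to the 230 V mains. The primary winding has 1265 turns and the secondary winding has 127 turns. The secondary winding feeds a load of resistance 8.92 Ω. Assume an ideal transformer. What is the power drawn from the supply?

V_s = V_p × N_s/N_p = 230 × 127/1265 = 23.091 V.
I_s = V_s/R = 23.091/8.92 = 2.5887 A.
I_p = I_s × N_s/N_p = 2.5887 × 127/1265 = 0.25989 A.
P = V_p I_p = 230 × 0.25989 = 59.8 W.

P ≈ 59.8 W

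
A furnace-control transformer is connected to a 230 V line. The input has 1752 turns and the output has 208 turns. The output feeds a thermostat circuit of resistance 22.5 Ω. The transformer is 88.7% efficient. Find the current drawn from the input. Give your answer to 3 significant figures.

I_in ≈ 0.162 A

V_out = 230 × 208/1752 = 27.306 V.
I_out = V_out/R = 27.306/22.5 = 1.2136 A.
P_out = V_out I_out = 27.306 × 1.2136 = 33.138 W.
P_in = P_out/η = 33.138/0.887 = 37.360 W.
I_in = P_in/V_in = 37.360/230 = 0.162 A.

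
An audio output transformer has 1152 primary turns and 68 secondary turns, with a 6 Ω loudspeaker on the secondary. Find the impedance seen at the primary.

Z_p ≈ 1720 Ω

Z_p = (N_p/N_s)² × Z_s = (1152/68)² × 6 = 1720 Ω.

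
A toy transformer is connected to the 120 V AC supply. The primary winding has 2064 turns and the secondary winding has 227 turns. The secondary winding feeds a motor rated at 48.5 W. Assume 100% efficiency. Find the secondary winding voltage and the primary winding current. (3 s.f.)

V_s = V_p × N_s/N_p = 120 × 227/2064 = 13.198 V.
I_s = P/V_s = 48.5/13.198 = 3.6749 A.
I_p = I_s × N_s/N_p = 3.6749 × 227/2064 = 0.404 A.

V_s ≈ 13.2 V, I_p ≈ 0.404 A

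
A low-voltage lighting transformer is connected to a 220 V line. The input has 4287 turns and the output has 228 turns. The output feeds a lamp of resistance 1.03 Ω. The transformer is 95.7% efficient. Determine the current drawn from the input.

V_out = 220 × 228/4287 = 11.700 V.
I_out = V_out/R = 11.700/1.03 = 11.360 A.
P_out = V_out I_out = 11.700 × 11.360 = 132.91 W.
P_in = P_out/η = 132.91/0.957 = 138.89 W.
I_in = P_in/V_in = 138.89/220 = 0.631 A.

I_in ≈ 0.631 A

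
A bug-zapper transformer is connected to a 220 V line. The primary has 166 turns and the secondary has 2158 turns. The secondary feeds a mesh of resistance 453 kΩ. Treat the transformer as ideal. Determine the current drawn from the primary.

I_p ≈ 0.0821 A

V_s = V_p × N_s/N_p = 220 × 2158/166 = 2860.0 V.
I_s = V_s/R = 2860.0/453000 = 0.0063135 A.
For an ideal transformer I_p N_p = I_s N_s, so I_p = 0.0063135 × 2158/166 = 0.0821 A.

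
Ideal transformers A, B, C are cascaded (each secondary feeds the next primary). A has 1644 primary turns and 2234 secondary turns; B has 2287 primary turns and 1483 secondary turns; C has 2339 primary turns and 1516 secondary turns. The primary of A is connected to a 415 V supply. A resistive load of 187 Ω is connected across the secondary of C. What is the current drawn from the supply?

Secondary of A: V = 415.00 × 2234/1644 = 563.94 V.
Secondary of B: V = 563.94 × 1483/2287 = 365.68 V.
Secondary of C: V = 365.68 × 1516/2339 = 237.01 V.
I_load = 237.01/187 = 1.2675 A, so P_out = 237.01 × 1.2675 = 300.40 W.
All ideal ⇒ P_in = P_out, so I_supply = 300.40/415 = 0.724 A.

I_supply ≈ 0.724 A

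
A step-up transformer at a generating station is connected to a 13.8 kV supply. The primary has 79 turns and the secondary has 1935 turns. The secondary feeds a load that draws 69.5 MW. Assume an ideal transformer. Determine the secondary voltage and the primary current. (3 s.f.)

V_s = V_p × N_s/N_p = 13800 × 1935/79 = 338010 V.
I_s = P/V_s = 6.95×10^7/338010 = 205.61 A.
I_p = I_s × N_s/N_p = 205.61 × 1935/79 = 5040 A.

V_s ≈ 338000 V, I_p ≈ 5040 A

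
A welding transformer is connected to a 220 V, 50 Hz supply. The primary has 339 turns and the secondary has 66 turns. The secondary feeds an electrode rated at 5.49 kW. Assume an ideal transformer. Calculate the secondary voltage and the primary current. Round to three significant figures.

V_s = V_p × N_s/N_p = 220 × 66/339 = 42.832 V.
I_s = P/V_s = 5490/42.832 = 128.18 A.
I_p = I_s × N_s/N_p = 128.18 × 66/339 = 25.0 A.

V_s ≈ 42.8 V, I_p ≈ 25.0 A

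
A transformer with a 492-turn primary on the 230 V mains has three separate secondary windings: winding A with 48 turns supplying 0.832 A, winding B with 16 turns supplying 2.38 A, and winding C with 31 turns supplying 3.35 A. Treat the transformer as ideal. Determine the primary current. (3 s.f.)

V_A = 230 × 48/492 = 22.439 V; V_B = 230 × 16/492 = 7.4797 V; V_C = 230 × 31/492 = 14.492 V.
P_out = V_A I_A + V_B I_B + V_C I_C = 22.439×0.832 + 7.4797×2.38 + 14.492×3.35 = 18.669 + 17.802 + 48.548 = 85.019 W.
Ideal ⇒ P_in = P_out, so I_p = P_out/V_p = 85.019/230 = 0.370 A.

I_p ≈ 0.370 A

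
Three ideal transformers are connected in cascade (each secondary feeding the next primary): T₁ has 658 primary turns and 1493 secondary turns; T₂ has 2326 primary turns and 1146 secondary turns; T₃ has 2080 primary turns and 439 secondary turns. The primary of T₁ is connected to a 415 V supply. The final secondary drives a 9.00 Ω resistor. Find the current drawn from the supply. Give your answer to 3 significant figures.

After T₁: V = 415.00 × 1493/658 = 941.63 V.
After T₂: V = 941.63 × 1146/2326 = 463.93 V.
After T₃: V = 463.93 × 439/2080 = 97.917 V.
I_load = 97.917/9.00 = 10.880 A, so P_out = 97.917 × 10.880 = 1065.3 W.
All ideal ⇒ P_in = P_out, so I_supply = 1065.3/415 = 2.57 A.

I_supply ≈ 2.57 A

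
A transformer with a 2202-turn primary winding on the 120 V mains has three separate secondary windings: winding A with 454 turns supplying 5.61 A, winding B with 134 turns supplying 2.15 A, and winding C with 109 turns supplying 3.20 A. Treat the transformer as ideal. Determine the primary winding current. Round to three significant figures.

I_p ≈ 1.45 A

V_A = 120 × 454/2202 = 24.741 V; V_B = 120 × 134/2202 = 7.3025 V; V_C = 120 × 109/2202 = 5.9401 V.
P_out = V_A I_A + V_B I_B + V_C I_C = 24.741×5.61 + 7.3025×2.15 + 5.9401×3.20 = 138.80 + 15.700 + 19.008 = 173.51 W.
Ideal ⇒ P_in = P_out, so I_p = P_out/V_p = 173.51/120 = 1.45 A.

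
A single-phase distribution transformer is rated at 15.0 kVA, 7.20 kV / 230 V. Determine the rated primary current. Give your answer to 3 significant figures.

I_p ≈ 2.08 A

I_p = S/V_p = 15000/7200 = 2.08 A.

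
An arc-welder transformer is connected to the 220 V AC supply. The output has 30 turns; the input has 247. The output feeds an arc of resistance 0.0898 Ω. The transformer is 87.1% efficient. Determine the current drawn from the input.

I_in ≈ 41.5 A

V_out = 220 × 30/247 = 26.721 V.
I_out = V_out/R = 26.721/0.0898 = 297.56 A.
P_out = V_out I_out = 26.721 × 297.56 = 7950.9 W.
P_in = P_out/η = 7950.9/0.871 = 9128.5 W.
I_in = P_in/V_in = 9128.5/220 = 41.5 A.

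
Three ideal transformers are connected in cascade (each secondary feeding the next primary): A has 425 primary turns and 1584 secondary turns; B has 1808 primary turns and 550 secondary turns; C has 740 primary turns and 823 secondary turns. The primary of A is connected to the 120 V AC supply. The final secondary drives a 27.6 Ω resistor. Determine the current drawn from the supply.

I_supply ≈ 6.91 A

After A: V = 120.00 × 1584/425 = 447.25 V.
After B: V = 447.25 × 550/1808 = 136.05 V.
After C: V = 136.05 × 823/740 = 151.31 V.
I_load = 151.31/27.6 = 5.4824 A, so P_out = 151.31 × 5.4824 = 829.57 W.
All ideal ⇒ P_in = P_out, so I_supply = 829.57/120 = 6.91 A.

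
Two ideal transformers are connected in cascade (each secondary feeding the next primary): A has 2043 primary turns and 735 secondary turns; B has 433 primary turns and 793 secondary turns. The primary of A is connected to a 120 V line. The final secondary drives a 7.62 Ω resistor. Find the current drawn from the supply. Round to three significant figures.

After A: V = 120.00 × 735/2043 = 43.172 V.
After B: V = 43.172 × 793/433 = 79.065 V.
I_load = 79.065/7.62 = 10.376 A, so P_out = 79.065 × 10.376 = 820.38 W.
All ideal ⇒ P_in = P_out, so I_supply = 820.38/120 = 6.84 A.

I_supply ≈ 6.84 A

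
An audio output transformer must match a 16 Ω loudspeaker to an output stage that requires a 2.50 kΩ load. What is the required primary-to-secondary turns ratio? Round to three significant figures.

N_p/N_s ≈ 12.5

Z_p/Z_s = (N_p/N_s)², so N_p/N_s = √(2500/16) = √156 = 12.5.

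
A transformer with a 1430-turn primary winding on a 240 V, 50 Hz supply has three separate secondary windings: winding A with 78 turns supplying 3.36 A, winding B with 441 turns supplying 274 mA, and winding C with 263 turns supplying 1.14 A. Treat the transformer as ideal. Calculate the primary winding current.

V_A = 240 × 78/1430 = 13.091 V; V_B = 240 × 441/1430 = 74.014 V; V_C = 240 × 263/1430 = 44.140 V.
P_out = V_A I_A + V_B I_B + V_C I_C = 13.091×3.36 + 74.014×0.274 + 44.140×1.14 = 43.985 + 20.280 + 50.319 = 114.58 W.
Ideal ⇒ P_in = P_out, so I_p = P_out/V_p = 114.58/240 = 0.477 A.

I_p ≈ 0.477 A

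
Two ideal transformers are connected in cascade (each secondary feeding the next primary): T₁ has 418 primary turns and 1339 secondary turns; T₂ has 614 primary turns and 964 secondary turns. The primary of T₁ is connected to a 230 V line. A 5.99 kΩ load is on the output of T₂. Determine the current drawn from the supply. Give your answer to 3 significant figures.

I_supply ≈ 0.971 A

After T₁: V = 230.00 × 1339/418 = 736.77 V.
After T₂: V = 736.77 × 964/614 = 1156.8 V.
I_load = 1156.8/5990 = 0.19311 A, so P_out = 1156.8 × 0.19311 = 223.39 W.
All ideal ⇒ P_in = P_out, so I_supply = 223.39/230 = 0.971 A.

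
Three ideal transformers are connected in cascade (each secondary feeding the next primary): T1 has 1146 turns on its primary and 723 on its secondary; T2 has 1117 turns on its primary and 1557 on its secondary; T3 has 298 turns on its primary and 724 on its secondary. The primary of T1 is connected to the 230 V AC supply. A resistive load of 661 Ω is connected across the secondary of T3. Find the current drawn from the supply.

After T1: V = 230.00 × 723/1146 = 145.10 V.
After T2: V = 145.10 × 1557/1117 = 202.26 V.
After T3: V = 202.26 × 724/298 = 491.40 V.
I_load = 491.40/661 = 0.74343 A, so P_out = 491.40 × 0.74343 = 365.32 W.
All ideal ⇒ P_in = P_out, so I_supply = 365.32/230 = 1.59 A.

I_supply ≈ 1.59 A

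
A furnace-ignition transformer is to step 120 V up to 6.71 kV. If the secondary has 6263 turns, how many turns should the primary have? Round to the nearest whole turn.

N_p/N_s = V_p/V_s, so N_p = 6263 × 120/6710 = 112.0 ≈ 112 turns.

N_p = 112 turns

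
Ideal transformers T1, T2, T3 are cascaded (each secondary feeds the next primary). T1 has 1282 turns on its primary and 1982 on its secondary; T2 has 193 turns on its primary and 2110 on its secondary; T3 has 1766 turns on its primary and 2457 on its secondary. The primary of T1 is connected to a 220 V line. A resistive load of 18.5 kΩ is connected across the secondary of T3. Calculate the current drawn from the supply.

Secondary of T1: V = 220.00 × 1982/1282 = 340.12 V.
Secondary of T2: V = 340.12 × 2110/193 = 3718.5 V.
Secondary of T3: V = 3718.5 × 2457/1766 = 5173.4 V.
I_load = 5173.4/18500 = 0.27964 A, so P_out = 5173.4 × 0.27964 = 1446.7 W.
All ideal ⇒ P_in = P_out, so I_supply = 1446.7/220 = 6.58 A.

I_supply ≈ 6.58 A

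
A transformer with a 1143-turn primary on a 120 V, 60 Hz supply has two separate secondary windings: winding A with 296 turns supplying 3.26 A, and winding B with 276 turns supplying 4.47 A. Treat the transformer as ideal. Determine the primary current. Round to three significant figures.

V_A = 120 × 296/1143 = 31.076 V; V_B = 120 × 276/1143 = 28.976 V.
P_out = V_A I_A + V_B I_B = 31.076×3.26 + 28.976×4.47 = 101.31 + 129.52 = 230.83 W.
Ideal ⇒ P_in = P_out, so I_p = P_out/V_p = 230.83/120 = 1.92 A.

I_p ≈ 1.92 A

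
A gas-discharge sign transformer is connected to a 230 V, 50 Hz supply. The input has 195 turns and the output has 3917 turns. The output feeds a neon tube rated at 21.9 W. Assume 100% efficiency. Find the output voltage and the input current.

V_out = V_in × N_out/N_in = 230 × 3917/195 = 4620.1 V.
I_out = P/V_out = 21.9/4620.1 = 0.0047402 A.
I_in = I_out × N_out/N_in = 0.0047402 × 3917/195 = 0.0952 A.

V_out ≈ 4620 V, I_in ≈ 0.0952 A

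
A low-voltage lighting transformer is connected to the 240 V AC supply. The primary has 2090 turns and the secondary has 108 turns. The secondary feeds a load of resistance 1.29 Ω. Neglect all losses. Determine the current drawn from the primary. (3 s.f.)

V_s = V_p × N_s/N_p = 240 × 108/2090 = 12.402 V.
I_s = V_s/R = 12.402/1.29 = 9.6139 A.
For an ideal transformer I_p N_p = I_s N_s, so I_p = 9.6139 × 108/2090 = 0.497 A.

I_p ≈ 0.497 A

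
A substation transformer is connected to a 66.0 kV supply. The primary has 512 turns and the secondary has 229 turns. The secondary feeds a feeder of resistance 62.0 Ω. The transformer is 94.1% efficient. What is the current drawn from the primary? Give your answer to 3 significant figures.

V_s = 66000 × 229/512 = 29520 V.
I_s = V_s/R = 29520/62.0 = 476.12 A.
P_out = V_s I_s = 29520 × 476.12 = 1.4055×10^7 W.
P_in = P_out/η = 1.4055×10^7/0.941 = 1.4936×10^7 W.
I_p = P_in/V_p = 1.4936×10^7/66000 = 226 A.

I_p ≈ 226 A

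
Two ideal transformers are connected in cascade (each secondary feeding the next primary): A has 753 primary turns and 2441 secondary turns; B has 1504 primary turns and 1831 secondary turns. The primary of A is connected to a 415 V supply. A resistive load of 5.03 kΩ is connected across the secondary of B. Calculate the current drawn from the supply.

I_supply ≈ 1.29 A

After A: V = 415.00 × 2441/753 = 1345.3 V.
After B: V = 1345.3 × 1831/1504 = 1637.8 V.
I_load = 1637.8/5030 = 0.32561 A, so P_out = 1637.8 × 0.32561 = 533.28 W.
All ideal ⇒ P_in = P_out, so I_supply = 533.28/415 = 1.29 A.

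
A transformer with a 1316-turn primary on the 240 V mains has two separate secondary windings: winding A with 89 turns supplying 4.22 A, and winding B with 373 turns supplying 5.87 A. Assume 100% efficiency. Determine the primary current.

V_A = 240 × 89/1316 = 16.231 V; V_B = 240 × 373/1316 = 68.024 V.
P_out = V_A I_A + V_B I_B = 16.231×4.22 + 68.024×5.87 = 68.495 + 399.30 = 467.80 W.
Ideal ⇒ P_in = P_out, so I_p = P_out/V_p = 467.80/240 = 1.95 A.

I_p ≈ 1.95 A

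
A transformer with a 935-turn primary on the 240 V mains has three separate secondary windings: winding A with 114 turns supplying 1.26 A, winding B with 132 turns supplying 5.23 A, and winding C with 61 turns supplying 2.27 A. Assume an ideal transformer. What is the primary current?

I_p ≈ 1.04 A

V_A = 240 × 114/935 = 29.262 V; V_B = 240 × 132/935 = 33.882 V; V_C = 240 × 61/935 = 15.658 V.
P_out = V_A I_A + V_B I_B + V_C I_C = 29.262×1.26 + 33.882×5.23 + 15.658×2.27 = 36.870 + 177.20 + 35.543 = 249.62 W.
Ideal ⇒ P_in = P_out, so I_p = P_out/V_p = 249.62/240 = 1.04 A.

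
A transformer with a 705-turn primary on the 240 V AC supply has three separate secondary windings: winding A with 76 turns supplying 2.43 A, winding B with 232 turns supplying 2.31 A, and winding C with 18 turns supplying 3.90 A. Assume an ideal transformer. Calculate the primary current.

I_p ≈ 1.12 A

V_A = 240 × 76/705 = 25.872 V; V_B = 240 × 232/705 = 78.979 V; V_C = 240 × 18/705 = 6.1277 V.
P_out = V_A I_A + V_B I_B + V_C I_C = 25.872×2.43 + 78.979×2.31 + 6.1277×3.90 = 62.870 + 182.44 + 23.898 = 269.21 W.
Ideal ⇒ P_in = P_out, so I_p = P_out/V_p = 269.21/240 = 1.12 A.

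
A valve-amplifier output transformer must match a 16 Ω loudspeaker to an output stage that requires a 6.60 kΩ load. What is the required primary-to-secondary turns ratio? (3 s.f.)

Z_p/Z_s = (N_p/N_s)², so N_p/N_s = √(6600/16) = √412 = 20.3.

N_p/N_s ≈ 20.3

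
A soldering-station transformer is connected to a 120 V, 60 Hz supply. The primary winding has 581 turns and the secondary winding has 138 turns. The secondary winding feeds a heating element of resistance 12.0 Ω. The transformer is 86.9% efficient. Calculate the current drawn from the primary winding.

I_p ≈ 0.649 A

V_s = 120 × 138/581 = 28.503 V.
I_s = V_s/R = 28.503/12.0 = 2.3752 A.
P_out = V_s I_s = 28.503 × 2.3752 = 67.700 W.
P_in = P_out/η = 67.700/0.869 = 77.905 W.
I_p = P_in/V_p = 77.905/120 = 0.649 A.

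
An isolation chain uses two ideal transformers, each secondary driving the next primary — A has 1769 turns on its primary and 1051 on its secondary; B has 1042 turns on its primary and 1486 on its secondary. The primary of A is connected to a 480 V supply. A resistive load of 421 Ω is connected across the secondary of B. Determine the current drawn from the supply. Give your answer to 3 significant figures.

I_supply ≈ 0.818 A

Secondary of A: V = 480.00 × 1051/1769 = 285.18 V.
Secondary of B: V = 285.18 × 1486/1042 = 406.69 V.
I_load = 406.69/421 = 0.96602 A, so P_out = 406.69 × 0.96602 = 392.87 W.
All ideal ⇒ P_in = P_out, so I_supply = 392.87/480 = 0.818 A.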